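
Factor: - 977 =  - 977^1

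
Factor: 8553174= 2^1*3^1 *7^1*41^1 * 4967^1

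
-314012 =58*( - 5414 ) 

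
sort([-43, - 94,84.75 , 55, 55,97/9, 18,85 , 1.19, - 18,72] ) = [ - 94,  -  43,-18,1.19,97/9,  18 , 55, 55,72, 84.75, 85]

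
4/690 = 2/345   =  0.01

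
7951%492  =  79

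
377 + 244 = 621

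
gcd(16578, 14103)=9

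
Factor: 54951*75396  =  2^2*3^2  *13^1*61^1*103^1*1409^1  =  4143085596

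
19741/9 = 19741/9= 2193.44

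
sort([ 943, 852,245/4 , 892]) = [245/4, 852, 892,943 ]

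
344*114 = 39216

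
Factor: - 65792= -2^8 * 257^1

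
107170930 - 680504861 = -573333931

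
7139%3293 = 553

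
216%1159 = 216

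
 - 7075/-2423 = 7075/2423 = 2.92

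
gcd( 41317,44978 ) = 523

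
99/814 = 9/74 = 0.12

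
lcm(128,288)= 1152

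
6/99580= 3/49790=0.00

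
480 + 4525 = 5005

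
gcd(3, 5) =1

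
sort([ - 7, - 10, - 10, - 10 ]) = [ - 10, - 10, - 10 , - 7 ] 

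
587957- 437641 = 150316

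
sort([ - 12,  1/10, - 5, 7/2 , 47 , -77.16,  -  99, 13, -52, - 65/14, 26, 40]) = [ - 99, - 77.16, - 52, - 12, - 5, - 65/14, 1/10,7/2, 13, 26, 40, 47]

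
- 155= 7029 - 7184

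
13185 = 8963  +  4222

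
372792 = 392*951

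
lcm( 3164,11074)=22148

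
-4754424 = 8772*( - 542)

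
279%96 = 87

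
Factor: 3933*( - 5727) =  - 22524291 = - 3^3*19^1 * 23^2*83^1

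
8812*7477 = 65887324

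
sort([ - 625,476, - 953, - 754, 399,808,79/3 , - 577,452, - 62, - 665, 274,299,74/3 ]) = [-953, - 754, - 665,-625, - 577,-62,74/3 , 79/3,274,299,399,452,476,  808]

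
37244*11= 409684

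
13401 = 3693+9708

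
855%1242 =855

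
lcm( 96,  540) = 4320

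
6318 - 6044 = 274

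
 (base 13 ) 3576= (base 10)7533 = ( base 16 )1D6D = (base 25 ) C18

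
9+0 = 9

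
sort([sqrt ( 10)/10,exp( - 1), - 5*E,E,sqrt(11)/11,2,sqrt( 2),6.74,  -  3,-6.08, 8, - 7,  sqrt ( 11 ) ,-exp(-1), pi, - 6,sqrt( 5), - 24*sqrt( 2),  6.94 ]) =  [-24*sqrt( 2),-5*E, - 7, - 6.08, - 6,-3,  -  exp( - 1), sqrt(11 ) /11,sqrt( 10) /10, exp( - 1 ),sqrt( 2),2,sqrt( 5), E, pi, sqrt( 11),6.74,  6.94, 8]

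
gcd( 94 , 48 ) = 2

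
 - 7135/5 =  - 1427 = - 1427.00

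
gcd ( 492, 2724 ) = 12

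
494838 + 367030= 861868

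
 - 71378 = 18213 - 89591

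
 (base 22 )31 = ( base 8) 103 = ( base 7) 124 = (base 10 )67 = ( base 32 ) 23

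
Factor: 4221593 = 17^1*167^1*1487^1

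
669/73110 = 223/24370 = 0.01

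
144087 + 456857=600944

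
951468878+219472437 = 1170941315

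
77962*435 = 33913470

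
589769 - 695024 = -105255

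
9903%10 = 3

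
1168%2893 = 1168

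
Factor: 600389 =17^1*35317^1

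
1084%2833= 1084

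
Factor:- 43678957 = -7^1*463^1*13477^1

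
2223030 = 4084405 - 1861375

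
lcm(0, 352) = 0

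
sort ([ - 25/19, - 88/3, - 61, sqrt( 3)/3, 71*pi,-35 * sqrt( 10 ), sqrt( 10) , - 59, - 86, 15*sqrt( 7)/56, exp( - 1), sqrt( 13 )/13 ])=[ - 35*sqrt( 10 ), - 86,  -  61,-59, - 88/3, - 25/19,  sqrt( 13)/13 , exp( - 1), sqrt(3 )/3, 15*sqrt( 7)/56, sqrt( 10 ),  71*pi]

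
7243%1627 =735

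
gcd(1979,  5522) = 1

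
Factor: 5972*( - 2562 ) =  - 15300264= -2^3*3^1*7^1*61^1*1493^1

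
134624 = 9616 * 14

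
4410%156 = 42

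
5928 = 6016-88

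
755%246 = 17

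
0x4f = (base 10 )79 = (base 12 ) 67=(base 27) 2P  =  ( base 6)211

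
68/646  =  2/19 = 0.11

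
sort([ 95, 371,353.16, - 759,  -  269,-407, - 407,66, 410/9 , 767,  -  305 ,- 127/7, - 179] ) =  [ - 759 , - 407, - 407,-305 , - 269,- 179, - 127/7, 410/9,  66,95, 353.16,371,767] 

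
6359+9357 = 15716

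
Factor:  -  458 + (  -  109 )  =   - 567   =  - 3^4 *7^1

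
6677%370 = 17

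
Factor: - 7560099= - 3^2 * 37^1*73^1*311^1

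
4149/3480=1383/1160 = 1.19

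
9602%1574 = 158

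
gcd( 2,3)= 1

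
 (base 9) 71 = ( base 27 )2A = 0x40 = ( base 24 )2g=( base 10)64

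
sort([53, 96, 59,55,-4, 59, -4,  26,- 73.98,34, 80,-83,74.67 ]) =[ -83, - 73.98,-4, - 4, 26, 34, 53, 55, 59,59, 74.67,80,96]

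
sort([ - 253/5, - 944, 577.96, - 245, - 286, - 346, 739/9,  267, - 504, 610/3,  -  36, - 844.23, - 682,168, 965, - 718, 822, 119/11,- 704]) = [ - 944 , - 844.23, - 718, - 704, - 682,-504, - 346, - 286  ,-245, - 253/5, - 36 , 119/11,  739/9,168, 610/3,267, 577.96,822,965]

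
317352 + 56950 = 374302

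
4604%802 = 594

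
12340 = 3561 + 8779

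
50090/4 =12522 + 1/2 = 12522.50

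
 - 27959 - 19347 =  - 47306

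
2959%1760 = 1199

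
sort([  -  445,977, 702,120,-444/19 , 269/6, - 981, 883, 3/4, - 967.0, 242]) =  [ - 981, - 967.0 ,-445, -444/19, 3/4 , 269/6,120, 242, 702, 883, 977 ]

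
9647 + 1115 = 10762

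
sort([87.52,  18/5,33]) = [18/5, 33, 87.52]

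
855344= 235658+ 619686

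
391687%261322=130365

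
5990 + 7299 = 13289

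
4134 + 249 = 4383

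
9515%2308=283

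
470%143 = 41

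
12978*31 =402318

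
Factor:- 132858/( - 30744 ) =121/28 =2^( - 2)*7^( - 1) * 11^2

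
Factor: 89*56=4984  =  2^3*7^1*89^1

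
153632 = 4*38408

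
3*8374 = 25122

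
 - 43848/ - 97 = 452  +  4/97=   452.04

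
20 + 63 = 83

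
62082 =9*6898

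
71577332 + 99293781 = 170871113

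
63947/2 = 63947/2 = 31973.50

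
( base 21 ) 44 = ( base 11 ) 80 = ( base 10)88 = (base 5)323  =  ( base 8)130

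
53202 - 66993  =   - 13791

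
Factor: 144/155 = 2^4*3^2*5^(-1)*31^( - 1)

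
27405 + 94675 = 122080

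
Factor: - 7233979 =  - 7233979^1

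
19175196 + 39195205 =58370401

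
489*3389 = 1657221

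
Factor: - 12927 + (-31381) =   -  2^2*11^1 * 19^1*53^1 = - 44308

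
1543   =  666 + 877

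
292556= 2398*122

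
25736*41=1055176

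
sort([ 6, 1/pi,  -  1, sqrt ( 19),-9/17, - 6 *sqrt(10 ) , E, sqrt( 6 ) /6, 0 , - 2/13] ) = [ - 6 * sqrt(10), - 1, - 9/17 , - 2/13 , 0,1/pi, sqrt( 6)/6,E, sqrt(19) , 6] 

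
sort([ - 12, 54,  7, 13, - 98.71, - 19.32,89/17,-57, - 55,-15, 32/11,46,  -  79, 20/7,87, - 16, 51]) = [ - 98.71, - 79, -57 , - 55,-19.32, - 16,-15, - 12, 20/7,32/11, 89/17, 7, 13,  46,51,  54,  87]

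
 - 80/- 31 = 80/31 =2.58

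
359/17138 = 359/17138= 0.02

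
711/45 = 15+4/5= 15.80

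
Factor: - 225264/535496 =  - 2^1 * 3^1*19^1*271^( - 1)   =  -  114/271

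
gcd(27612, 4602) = 4602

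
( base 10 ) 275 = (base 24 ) bb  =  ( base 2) 100010011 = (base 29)9E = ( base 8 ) 423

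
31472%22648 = 8824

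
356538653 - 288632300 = 67906353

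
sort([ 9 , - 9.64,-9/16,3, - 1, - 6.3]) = [ - 9.64 , - 6.3 ,  -  1, - 9/16,3 , 9]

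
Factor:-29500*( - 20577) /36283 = 607021500/36283 = 2^2*3^1*5^3*13^( - 1 )*19^3*59^1 * 2791^( - 1) 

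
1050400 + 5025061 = 6075461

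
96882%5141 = 4344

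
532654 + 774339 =1306993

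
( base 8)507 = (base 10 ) 327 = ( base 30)ar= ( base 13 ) 1c2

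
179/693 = 179/693 =0.26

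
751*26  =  19526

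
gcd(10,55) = 5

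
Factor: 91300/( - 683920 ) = -2^( -2)*5^1*11^1*103^(-1 )=-55/412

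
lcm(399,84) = 1596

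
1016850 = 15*67790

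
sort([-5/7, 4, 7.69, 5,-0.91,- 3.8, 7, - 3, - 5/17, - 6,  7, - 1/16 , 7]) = [-6,-3.8,-3,-0.91, - 5/7, - 5/17,  -  1/16,4, 5, 7 , 7, 7, 7.69 ] 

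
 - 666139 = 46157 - 712296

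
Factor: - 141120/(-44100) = 16/5= 2^4*5^( - 1 ) 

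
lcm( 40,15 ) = 120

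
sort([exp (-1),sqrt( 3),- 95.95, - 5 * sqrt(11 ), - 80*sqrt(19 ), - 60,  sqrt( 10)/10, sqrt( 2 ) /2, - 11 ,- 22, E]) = [  -  80 * sqrt( 19), - 95.95, - 60,-22, - 5*sqrt(11 ), - 11, sqrt(10 ) /10,exp( - 1), sqrt( 2 )/2,sqrt(3),E]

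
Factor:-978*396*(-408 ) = 2^6*3^4*11^1*17^1*163^1= 158013504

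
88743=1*88743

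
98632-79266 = 19366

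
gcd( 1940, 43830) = 10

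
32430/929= 32430/929 = 34.91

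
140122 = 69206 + 70916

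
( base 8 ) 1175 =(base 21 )197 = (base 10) 637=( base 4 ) 21331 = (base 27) ng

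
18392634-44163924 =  - 25771290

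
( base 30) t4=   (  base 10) 874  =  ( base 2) 1101101010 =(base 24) 1ca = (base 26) 17G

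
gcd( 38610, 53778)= 6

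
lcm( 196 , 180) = 8820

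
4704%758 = 156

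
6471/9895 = 6471/9895 = 0.65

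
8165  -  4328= 3837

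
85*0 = 0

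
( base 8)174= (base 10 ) 124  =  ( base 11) 103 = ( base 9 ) 147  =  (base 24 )54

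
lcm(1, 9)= 9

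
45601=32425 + 13176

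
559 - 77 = 482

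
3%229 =3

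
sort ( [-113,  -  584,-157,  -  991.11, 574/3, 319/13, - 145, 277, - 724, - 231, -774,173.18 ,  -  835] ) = [  -  991.11, - 835, - 774, - 724, - 584, -231, - 157, - 145, - 113,319/13,173.18,  574/3, 277 ] 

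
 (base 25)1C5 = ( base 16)3A2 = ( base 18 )2fc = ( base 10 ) 930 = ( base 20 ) 26A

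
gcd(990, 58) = 2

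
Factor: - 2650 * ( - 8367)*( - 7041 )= - 2^1* 3^2*5^2*53^1 * 2347^1*2789^1= - 156116924550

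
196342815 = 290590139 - 94247324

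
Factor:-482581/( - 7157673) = 3^ (-3 )*11^1*19^1 * 179^( - 1)*1481^( - 1 )*2309^1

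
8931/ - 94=  -  8931/94 = - 95.01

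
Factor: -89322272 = -2^5*13^1 * 41^1*5237^1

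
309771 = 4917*63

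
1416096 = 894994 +521102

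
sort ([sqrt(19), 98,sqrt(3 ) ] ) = [sqrt(3) , sqrt( 19), 98 ]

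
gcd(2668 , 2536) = 4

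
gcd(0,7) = 7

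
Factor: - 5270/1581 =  - 2^1 *3^(-1 )*5^1  =  -10/3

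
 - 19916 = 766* (-26)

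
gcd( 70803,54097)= 1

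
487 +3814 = 4301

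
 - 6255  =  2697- 8952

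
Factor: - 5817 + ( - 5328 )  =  -11145 = -3^1*5^1*743^1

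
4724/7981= 4724/7981 = 0.59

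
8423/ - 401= - 8423/401 = - 21.00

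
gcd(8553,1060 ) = 1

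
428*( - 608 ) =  - 260224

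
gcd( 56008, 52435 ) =1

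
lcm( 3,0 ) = 0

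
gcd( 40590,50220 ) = 90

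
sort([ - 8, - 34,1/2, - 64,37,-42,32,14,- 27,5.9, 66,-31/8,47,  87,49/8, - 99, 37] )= [ - 99, - 64, - 42 , - 34,-27,  -  8,-31/8,1/2,5.9,49/8, 14, 32,37,  37, 47 , 66,87 ] 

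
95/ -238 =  - 1  +  143/238= - 0.40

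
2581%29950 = 2581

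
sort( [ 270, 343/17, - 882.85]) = [ - 882.85, 343/17,270] 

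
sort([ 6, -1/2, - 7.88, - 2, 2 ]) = [  -  7.88, - 2, - 1/2, 2, 6]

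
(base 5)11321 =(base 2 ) 1101000100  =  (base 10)836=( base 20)21g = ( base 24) 1ak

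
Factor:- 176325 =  - 3^1*5^2*2351^1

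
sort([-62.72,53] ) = [ - 62.72, 53 ]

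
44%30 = 14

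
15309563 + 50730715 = 66040278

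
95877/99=10653/11 = 968.45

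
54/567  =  2/21 =0.10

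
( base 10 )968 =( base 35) rn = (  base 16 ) 3c8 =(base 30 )128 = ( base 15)448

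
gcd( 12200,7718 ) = 2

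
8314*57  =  473898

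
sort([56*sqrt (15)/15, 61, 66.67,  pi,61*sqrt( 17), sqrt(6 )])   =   [ sqrt( 6 ),pi,  56  *sqrt( 15)/15,61,66.67 , 61 * sqrt(17)]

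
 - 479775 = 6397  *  (-75)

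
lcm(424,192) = 10176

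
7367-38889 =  - 31522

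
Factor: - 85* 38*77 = - 2^1*5^1*7^1*11^1*17^1*19^1 = - 248710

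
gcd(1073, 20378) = 1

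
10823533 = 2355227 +8468306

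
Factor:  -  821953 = -11^2*6793^1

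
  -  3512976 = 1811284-5324260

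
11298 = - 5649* ( - 2) 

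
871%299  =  273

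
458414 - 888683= -430269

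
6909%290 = 239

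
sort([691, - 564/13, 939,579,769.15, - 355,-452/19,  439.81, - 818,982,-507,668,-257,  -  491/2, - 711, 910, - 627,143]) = [-818, -711,-627, -507,  -  355, - 257,-491/2, - 564/13, - 452/19,143,439.81,579,668,691, 769.15,910,939,982] 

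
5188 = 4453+735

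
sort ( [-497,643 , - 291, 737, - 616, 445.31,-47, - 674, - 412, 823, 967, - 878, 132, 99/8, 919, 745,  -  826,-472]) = [ - 878, - 826, - 674 ,-616, - 497, - 472, - 412, - 291, - 47, 99/8, 132, 445.31, 643 , 737, 745,823, 919, 967] 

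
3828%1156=360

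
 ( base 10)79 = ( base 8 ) 117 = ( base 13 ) 61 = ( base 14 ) 59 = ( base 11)72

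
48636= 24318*2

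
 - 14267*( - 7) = 99869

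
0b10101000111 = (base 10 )1351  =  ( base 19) 3e2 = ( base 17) 4B8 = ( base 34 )15P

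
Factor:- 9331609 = - 7^2*157^1*1213^1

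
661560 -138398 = 523162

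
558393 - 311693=246700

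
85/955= 17/191 =0.09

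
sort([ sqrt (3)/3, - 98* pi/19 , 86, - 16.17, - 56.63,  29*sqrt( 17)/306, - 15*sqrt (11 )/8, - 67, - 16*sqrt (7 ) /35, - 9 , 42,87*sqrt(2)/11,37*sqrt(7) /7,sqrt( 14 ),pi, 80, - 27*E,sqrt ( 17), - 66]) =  [ - 27 * E,- 67, - 66,-56.63,  -  98*pi/19 , - 16.17, - 9 , - 15*sqrt(11 ) /8,- 16 * sqrt(7)/35 , 29 * sqrt( 17)/306,sqrt(3 ) /3,pi,sqrt(14), sqrt( 17), 87*sqrt( 2 ) /11,37*sqrt( 7 )/7, 42,80 , 86]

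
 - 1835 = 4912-6747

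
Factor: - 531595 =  - 5^1*106319^1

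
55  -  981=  - 926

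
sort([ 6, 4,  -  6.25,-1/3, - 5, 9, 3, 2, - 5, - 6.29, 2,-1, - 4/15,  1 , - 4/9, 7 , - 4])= [-6.29, - 6.25, - 5,-5,-4,-1, - 4/9, - 1/3,-4/15, 1, 2, 2, 3, 4,6,7,9 ]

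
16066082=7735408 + 8330674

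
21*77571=1628991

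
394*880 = 346720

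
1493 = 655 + 838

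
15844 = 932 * 17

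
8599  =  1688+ 6911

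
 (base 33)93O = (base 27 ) DGF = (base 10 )9924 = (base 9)14546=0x26C4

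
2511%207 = 27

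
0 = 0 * 236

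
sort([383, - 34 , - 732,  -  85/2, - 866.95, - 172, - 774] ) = [ - 866.95, - 774, - 732, - 172, - 85/2, - 34,383 ]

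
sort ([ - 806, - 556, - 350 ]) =[ - 806, - 556, - 350]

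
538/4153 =538/4153 = 0.13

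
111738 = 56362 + 55376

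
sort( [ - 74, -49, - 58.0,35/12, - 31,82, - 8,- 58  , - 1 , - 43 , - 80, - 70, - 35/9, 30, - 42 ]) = [ - 80, - 74, - 70, - 58.0, - 58, - 49 , - 43,  -  42, - 31,-8, - 35/9, - 1,35/12, 30,82]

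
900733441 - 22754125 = 877979316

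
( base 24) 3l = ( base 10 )93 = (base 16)5D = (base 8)135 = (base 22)45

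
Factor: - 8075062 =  - 2^1*4037531^1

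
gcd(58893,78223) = 1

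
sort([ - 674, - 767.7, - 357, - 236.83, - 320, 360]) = [-767.7, - 674, - 357, - 320, - 236.83, 360]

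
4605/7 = 657 + 6/7 = 657.86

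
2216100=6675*332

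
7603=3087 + 4516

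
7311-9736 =-2425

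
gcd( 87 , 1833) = 3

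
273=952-679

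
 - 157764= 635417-793181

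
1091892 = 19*57468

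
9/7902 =1/878 = 0.00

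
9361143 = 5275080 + 4086063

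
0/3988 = 0 = 0.00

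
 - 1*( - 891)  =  891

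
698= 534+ 164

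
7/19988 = 7/19988 = 0.00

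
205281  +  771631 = 976912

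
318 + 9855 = 10173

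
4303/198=21 + 145/198  =  21.73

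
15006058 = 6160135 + 8845923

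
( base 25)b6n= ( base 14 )27d6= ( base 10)7048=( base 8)15610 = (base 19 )109i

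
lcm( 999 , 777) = 6993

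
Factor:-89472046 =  - 2^1*379^1*118037^1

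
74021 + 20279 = 94300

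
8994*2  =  17988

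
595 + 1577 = 2172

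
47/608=47/608 = 0.08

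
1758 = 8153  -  6395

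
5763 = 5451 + 312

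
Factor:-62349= -3^1*7^1 * 2969^1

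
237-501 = - 264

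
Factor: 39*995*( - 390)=-15133950 = - 2^1*3^2*5^2*13^2*199^1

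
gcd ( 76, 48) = 4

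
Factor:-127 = -127^1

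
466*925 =431050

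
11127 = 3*3709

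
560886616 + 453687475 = 1014574091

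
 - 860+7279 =6419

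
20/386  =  10/193=0.05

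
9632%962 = 12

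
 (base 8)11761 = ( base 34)4e5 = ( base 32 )4vh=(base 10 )5105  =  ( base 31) 59L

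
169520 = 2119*80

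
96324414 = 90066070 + 6258344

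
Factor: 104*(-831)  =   - 2^3*3^1*13^1  *277^1  =  - 86424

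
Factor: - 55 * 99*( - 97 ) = 3^2*5^1*11^2*97^1 = 528165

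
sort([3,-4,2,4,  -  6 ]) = [-6,-4, 2, 3, 4 ] 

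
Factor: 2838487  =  2838487^1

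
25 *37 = 925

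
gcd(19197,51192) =6399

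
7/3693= 7/3693 = 0.00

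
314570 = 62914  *5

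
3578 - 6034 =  - 2456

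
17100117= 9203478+7896639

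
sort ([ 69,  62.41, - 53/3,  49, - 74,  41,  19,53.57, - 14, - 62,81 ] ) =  [ - 74, - 62, - 53/3, - 14 , 19, 41, 49, 53.57,62.41,69 , 81]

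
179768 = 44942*4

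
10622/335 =10622/335 = 31.71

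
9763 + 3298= 13061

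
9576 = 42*228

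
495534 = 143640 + 351894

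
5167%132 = 19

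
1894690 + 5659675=7554365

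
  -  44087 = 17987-62074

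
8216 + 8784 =17000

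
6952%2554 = 1844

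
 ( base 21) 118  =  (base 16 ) 1D6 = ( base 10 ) 470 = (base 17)1ab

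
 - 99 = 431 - 530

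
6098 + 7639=13737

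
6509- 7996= - 1487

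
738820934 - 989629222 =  - 250808288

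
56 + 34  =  90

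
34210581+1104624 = 35315205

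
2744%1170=404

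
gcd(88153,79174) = 1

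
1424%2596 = 1424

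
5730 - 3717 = 2013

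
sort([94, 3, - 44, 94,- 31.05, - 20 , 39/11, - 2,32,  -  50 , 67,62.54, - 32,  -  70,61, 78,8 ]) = [ - 70, - 50, - 44, - 32, -31.05, - 20,  -  2,3 , 39/11, 8,32,61,62.54 , 67,78,94,94] 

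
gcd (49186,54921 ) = 1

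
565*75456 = 42632640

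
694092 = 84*8263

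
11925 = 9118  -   - 2807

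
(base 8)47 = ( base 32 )17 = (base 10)39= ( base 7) 54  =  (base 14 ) 2b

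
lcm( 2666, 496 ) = 21328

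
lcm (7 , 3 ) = 21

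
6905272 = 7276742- 371470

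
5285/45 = 117 + 4/9 = 117.44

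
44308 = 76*583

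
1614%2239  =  1614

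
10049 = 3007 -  - 7042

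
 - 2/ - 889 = 2/889 = 0.00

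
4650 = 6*775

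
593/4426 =593/4426 = 0.13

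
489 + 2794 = 3283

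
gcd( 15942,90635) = 1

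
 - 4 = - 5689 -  - 5685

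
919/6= 919/6= 153.17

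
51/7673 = 51/7673 =0.01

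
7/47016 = 7/47016 = 0.00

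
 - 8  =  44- 52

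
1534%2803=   1534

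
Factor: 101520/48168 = 470/223 = 2^1 * 5^1*47^1* 223^(- 1)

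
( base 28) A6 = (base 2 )100011110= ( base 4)10132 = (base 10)286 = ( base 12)1ba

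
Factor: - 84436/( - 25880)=2^(  -  1)*5^( - 1)*11^1 * 19^1*101^1*647^( - 1)  =  21109/6470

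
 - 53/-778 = 53/778 = 0.07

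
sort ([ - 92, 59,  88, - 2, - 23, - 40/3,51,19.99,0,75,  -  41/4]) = [ - 92 , - 23, - 40/3,-41/4, - 2, 0,  19.99,51,59,75,88]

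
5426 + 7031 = 12457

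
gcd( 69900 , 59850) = 150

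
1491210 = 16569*90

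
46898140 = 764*61385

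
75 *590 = 44250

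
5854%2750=354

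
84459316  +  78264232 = 162723548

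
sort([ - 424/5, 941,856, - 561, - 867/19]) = [- 561, - 424/5,-867/19,856  ,  941] 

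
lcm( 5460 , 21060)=147420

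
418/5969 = 418/5969 = 0.07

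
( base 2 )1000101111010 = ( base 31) 4KA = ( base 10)4474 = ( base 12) 270A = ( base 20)B3E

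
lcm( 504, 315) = 2520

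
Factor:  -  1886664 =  - 2^3 * 3^1 * 13^1*6047^1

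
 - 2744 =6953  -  9697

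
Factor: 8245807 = 8245807^1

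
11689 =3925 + 7764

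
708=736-28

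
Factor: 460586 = 2^1 * 7^1 * 167^1*197^1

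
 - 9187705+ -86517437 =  - 95705142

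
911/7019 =911/7019 = 0.13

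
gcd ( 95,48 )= 1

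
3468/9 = 1156/3 = 385.33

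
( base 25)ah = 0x10B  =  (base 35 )7m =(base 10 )267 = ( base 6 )1123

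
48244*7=337708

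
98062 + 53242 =151304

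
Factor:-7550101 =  - 13^1*389^1*1493^1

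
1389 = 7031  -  5642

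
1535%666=203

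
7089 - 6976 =113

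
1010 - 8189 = -7179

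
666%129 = 21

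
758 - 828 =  - 70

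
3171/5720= 3171/5720 = 0.55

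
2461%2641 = 2461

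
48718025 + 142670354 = 191388379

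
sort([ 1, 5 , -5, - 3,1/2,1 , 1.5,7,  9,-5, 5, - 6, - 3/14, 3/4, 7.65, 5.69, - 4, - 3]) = [  -  6, - 5,-5, - 4,-3,-3, - 3/14,1/2,3/4 , 1,1, 1.5,5, 5,5.69,  7,7.65, 9]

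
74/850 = 37/425= 0.09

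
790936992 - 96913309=694023683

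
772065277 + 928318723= 1700384000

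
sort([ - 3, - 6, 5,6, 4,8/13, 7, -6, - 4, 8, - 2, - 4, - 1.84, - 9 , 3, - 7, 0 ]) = [-9 , - 7, - 6,  -  6,-4 , - 4, - 3, - 2, - 1.84,0,8/13, 3,4, 5, 6, 7, 8]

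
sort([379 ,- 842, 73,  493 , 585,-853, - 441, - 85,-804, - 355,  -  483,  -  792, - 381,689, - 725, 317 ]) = [ - 853,-842, - 804,-792,  -  725,- 483, - 441,-381,-355, - 85,  73, 317,  379,  493, 585,  689]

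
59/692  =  59/692 = 0.09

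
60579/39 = 1553 + 4/13 = 1553.31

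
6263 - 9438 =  - 3175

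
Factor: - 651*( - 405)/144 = 2^( - 4)*3^3*5^1 * 7^1*31^1= 29295/16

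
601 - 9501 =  - 8900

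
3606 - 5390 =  - 1784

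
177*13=2301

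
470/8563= 470/8563 = 0.05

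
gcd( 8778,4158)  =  462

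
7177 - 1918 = 5259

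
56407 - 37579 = 18828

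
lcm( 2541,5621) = 185493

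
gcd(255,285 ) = 15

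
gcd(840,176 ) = 8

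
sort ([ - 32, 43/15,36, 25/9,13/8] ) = [ -32, 13/8, 25/9, 43/15, 36 ] 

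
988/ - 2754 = -1 + 883/1377 = - 0.36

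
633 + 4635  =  5268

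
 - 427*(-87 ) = 37149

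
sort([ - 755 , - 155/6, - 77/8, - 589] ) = [ -755, - 589, - 155/6,  -  77/8 ]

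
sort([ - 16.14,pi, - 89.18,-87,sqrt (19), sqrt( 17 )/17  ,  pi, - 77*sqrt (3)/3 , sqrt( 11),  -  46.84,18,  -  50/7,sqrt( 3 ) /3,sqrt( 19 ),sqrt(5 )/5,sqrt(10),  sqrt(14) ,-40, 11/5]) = [  -  89.18, - 87, - 46.84 ,-77*sqrt( 3 ) /3, - 40,-16.14, - 50/7,sqrt( 17 )/17, sqrt( 5) /5, sqrt(3) /3,11/5, pi,pi,  sqrt( 10),sqrt( 11),sqrt( 14 ), sqrt( 19),sqrt( 19),  18 ]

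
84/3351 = 28/1117 = 0.03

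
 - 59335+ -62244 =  - 121579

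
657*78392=51503544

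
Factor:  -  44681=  - 7^1*13^1*491^1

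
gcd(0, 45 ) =45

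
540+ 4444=4984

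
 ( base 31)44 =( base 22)5i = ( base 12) A8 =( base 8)200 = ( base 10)128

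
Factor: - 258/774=  -  1/3 = - 3^(  -  1)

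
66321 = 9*7369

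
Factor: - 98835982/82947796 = -49417991/41473898 = -2^(-1)*7^1*61^1*587^( - 1)*35327^(-1 )*115733^1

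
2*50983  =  101966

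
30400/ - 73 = -417  +  41/73 = - 416.44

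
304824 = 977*312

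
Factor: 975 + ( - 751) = 224 = 2^5*7^1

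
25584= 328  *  78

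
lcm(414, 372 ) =25668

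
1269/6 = 423/2= 211.50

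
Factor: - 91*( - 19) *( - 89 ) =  - 7^1 * 13^1*19^1*89^1 = - 153881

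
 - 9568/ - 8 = 1196+ 0/1 = 1196.00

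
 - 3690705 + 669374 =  - 3021331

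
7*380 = 2660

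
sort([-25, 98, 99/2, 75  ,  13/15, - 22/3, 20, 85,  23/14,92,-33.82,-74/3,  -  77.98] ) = [ - 77.98, - 33.82 , - 25, - 74/3  ,-22/3, 13/15, 23/14, 20,99/2,75, 85, 92, 98] 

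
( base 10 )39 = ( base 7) 54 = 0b100111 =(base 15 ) 29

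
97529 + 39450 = 136979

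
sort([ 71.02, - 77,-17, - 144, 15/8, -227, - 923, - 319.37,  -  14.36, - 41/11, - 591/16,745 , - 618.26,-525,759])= [-923 , - 618.26,-525,  -  319.37, - 227, - 144, - 77 ,-591/16, -17,-14.36,-41/11, 15/8,71.02,745,  759 ] 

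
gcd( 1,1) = 1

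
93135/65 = 18627/13 = 1432.85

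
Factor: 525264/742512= 353^1 * 499^( - 1 )=   353/499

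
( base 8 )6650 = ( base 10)3496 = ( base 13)178c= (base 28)4CO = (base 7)13123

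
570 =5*114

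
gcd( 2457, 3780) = 189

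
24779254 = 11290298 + 13488956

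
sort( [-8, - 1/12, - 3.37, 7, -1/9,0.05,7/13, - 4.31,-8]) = [-8, - 8,  -  4.31, - 3.37, - 1/9, - 1/12,0.05,  7/13,  7]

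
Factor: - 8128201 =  - 2851^2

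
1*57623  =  57623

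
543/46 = 543/46 = 11.80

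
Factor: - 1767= -3^1*19^1 * 31^1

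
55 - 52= 3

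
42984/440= 5373/55 = 97.69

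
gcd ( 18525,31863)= 741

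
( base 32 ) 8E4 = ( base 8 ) 20704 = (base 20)11C4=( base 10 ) 8644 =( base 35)71y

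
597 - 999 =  - 402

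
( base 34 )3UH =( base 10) 4505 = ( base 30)505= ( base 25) 755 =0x1199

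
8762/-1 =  -8762  +  0/1 = - 8762.00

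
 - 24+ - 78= - 102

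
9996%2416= 332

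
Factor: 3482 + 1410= 4892=2^2*1223^1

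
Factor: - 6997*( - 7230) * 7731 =391098224610  =  2^1*3^3*5^1*241^1*859^1*6997^1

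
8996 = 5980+3016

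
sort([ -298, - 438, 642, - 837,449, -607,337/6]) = [ -837,  -  607, -438,-298,  337/6,449,642 ]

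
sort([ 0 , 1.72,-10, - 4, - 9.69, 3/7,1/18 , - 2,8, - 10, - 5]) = [ - 10, - 10, - 9.69, - 5, - 4, - 2,0,  1/18,3/7 , 1.72,8]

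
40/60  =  2/3=0.67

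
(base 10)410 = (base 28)EI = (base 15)1c5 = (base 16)19A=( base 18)14E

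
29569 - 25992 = 3577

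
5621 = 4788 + 833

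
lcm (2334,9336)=9336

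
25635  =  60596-34961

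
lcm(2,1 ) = 2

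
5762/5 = 5762/5 = 1152.40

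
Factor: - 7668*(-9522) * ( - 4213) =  - 2^3*3^5*11^1*23^2 * 71^1*383^1 = -307610914248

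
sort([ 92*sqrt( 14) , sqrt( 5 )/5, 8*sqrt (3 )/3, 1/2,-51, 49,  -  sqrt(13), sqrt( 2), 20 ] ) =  [  -  51, - sqrt( 13 ) , sqrt(5 ) /5, 1/2,sqrt( 2), 8*sqrt( 3) /3, 20, 49,  92*sqrt (14)]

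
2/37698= 1/18849=0.00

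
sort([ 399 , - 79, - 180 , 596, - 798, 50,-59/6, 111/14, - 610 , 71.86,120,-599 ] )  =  [ - 798,-610, - 599,  -  180, - 79, - 59/6, 111/14, 50,71.86,  120, 399, 596 ]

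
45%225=45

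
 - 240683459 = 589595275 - 830278734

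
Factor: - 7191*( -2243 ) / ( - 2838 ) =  - 2^( - 1) * 3^1*11^ (- 1)*17^1*43^( - 1 ) * 47^1 * 2243^1 = - 5376471/946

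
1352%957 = 395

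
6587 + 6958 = 13545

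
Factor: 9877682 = 2^1*19^2*13681^1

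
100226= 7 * 14318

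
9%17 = 9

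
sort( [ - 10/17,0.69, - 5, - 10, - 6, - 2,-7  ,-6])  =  [ - 10, - 7, - 6 , - 6, - 5,- 2,-10/17,0.69]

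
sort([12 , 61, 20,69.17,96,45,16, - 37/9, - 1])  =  [ - 37/9, - 1,12, 16, 20,45, 61,69.17,96]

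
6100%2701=698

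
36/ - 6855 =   -  12/2285 = -0.01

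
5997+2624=8621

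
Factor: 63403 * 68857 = 4365740371 = 19^1 * 37^1 * 47^1  *71^1*1861^1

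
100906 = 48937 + 51969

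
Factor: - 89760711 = -3^1*761^1*39317^1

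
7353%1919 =1596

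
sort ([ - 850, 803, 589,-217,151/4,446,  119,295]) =[-850 , - 217,151/4, 119, 295,446, 589,803] 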